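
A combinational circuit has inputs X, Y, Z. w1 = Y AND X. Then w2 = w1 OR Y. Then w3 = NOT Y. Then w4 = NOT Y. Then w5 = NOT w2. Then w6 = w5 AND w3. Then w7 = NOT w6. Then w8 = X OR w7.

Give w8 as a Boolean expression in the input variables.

w1 = Y AND X
w2 = w1 OR Y = (Y AND X) OR Y
w3 = NOT Y
w5 = NOT w2 = NOT ((Y AND X) OR Y)
w6 = w5 AND w3 = NOT ((Y AND X) OR Y) AND NOT Y
w7 = NOT w6 = NOT (NOT ((Y AND X) OR Y) AND NOT Y)
w8 = X OR w7 = X OR NOT (NOT ((Y AND X) OR Y) AND NOT Y)

X OR NOT (NOT ((Y AND X) OR Y) AND NOT Y)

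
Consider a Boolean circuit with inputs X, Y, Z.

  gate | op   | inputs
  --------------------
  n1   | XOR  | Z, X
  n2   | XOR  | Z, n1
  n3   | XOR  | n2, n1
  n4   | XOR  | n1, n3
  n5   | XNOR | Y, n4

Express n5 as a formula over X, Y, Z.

Y XNOR ((Z XOR X) XOR ((Z XOR (Z XOR X)) XOR (Z XOR X)))

n1 = Z XOR X
n2 = Z XOR n1 = Z XOR (Z XOR X)
n3 = n2 XOR n1 = (Z XOR (Z XOR X)) XOR (Z XOR X)
n4 = n1 XOR n3 = (Z XOR X) XOR ((Z XOR (Z XOR X)) XOR (Z XOR X))
n5 = Y XNOR n4 = Y XNOR ((Z XOR X) XOR ((Z XOR (Z XOR X)) XOR (Z XOR X)))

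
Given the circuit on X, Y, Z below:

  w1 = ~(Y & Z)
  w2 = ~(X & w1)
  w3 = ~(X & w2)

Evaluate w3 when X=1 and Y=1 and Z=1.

0

w1 = ~(1 & 1) = 0
w2 = ~(1 & 0) = 1
w3 = ~(1 & 1) = 0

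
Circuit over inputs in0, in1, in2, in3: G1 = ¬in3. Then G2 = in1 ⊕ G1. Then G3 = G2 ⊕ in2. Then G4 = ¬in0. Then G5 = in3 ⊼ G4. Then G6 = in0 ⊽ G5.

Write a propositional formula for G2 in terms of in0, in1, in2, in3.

in1 ⊕ ¬in3

G1 = ¬in3
G2 = in1 ⊕ G1 = in1 ⊕ ¬in3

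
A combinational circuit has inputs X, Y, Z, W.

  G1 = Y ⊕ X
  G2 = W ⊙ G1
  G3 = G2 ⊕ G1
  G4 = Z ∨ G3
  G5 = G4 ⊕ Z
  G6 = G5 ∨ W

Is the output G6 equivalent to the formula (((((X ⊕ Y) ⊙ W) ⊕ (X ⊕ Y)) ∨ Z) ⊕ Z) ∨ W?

Yes

G1 = Y ⊕ X
G2 = W ⊙ G1 = W ⊙ (Y ⊕ X)
G3 = G2 ⊕ G1 = (W ⊙ (Y ⊕ X)) ⊕ (Y ⊕ X)
G4 = Z ∨ G3 = Z ∨ ((W ⊙ (Y ⊕ X)) ⊕ (Y ⊕ X))
G5 = G4 ⊕ Z = (Z ∨ ((W ⊙ (Y ⊕ X)) ⊕ (Y ⊕ X))) ⊕ Z
G6 = G5 ∨ W = ((Z ∨ ((W ⊙ (Y ⊕ X)) ⊕ (Y ⊕ X))) ⊕ Z) ∨ W
At X=0, Y=0, Z=1, W=0: circuit gives 0, formula gives 0.
At X=0, Y=0, Z=0, W=0: circuit gives 1, formula gives 1.
Agrees on all 16 inputs.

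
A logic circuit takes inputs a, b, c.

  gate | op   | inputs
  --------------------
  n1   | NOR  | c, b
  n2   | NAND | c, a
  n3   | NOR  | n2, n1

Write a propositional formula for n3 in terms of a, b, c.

(c NAND a) NOR (c NOR b)

n1 = c NOR b
n2 = c NAND a
n3 = n2 NOR n1 = (c NAND a) NOR (c NOR b)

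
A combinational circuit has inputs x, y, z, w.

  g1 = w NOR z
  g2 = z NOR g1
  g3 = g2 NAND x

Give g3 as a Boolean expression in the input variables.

(z NOR (w NOR z)) NAND x

g1 = w NOR z
g2 = z NOR g1 = z NOR (w NOR z)
g3 = g2 NAND x = (z NOR (w NOR z)) NAND x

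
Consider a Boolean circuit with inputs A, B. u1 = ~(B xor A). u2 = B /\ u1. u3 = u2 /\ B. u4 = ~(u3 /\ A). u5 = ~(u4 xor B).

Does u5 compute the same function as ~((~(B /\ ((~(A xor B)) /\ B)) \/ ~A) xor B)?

Yes

u1 = ~(B xor A)
u2 = B /\ u1 = B /\ (~(B xor A))
u3 = u2 /\ B = (B /\ (~(B xor A))) /\ B
u4 = ~(u3 /\ A) = ~(((B /\ (~(B xor A))) /\ B) /\ A)
u5 = ~(u4 xor B) = ~((~(((B /\ (~(B xor A))) /\ B) /\ A)) xor B)
At A=0, B=0: circuit gives 0, formula gives 0.
At A=0, B=1: circuit gives 1, formula gives 1.
Agrees on all 4 inputs.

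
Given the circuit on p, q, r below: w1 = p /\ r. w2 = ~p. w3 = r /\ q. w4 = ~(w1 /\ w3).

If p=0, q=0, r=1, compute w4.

w1 = 0 /\ 1 = 0
w3 = 1 /\ 0 = 0
w4 = ~(0 /\ 0) = 1

1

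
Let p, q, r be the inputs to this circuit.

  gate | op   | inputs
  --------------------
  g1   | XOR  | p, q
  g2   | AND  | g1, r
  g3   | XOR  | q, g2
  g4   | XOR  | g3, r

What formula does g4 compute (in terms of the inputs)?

g1 = p XOR q
g2 = g1 AND r = (p XOR q) AND r
g3 = q XOR g2 = q XOR ((p XOR q) AND r)
g4 = g3 XOR r = (q XOR ((p XOR q) AND r)) XOR r

(q XOR ((p XOR q) AND r)) XOR r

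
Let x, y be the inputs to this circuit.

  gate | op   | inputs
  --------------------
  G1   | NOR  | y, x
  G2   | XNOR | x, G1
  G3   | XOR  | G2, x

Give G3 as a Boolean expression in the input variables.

(x XNOR (y NOR x)) XOR x

G1 = y NOR x
G2 = x XNOR G1 = x XNOR (y NOR x)
G3 = G2 XOR x = (x XNOR (y NOR x)) XOR x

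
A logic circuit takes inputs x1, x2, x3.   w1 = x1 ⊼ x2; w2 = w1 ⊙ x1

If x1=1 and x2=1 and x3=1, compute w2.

w1 = 1 ⊼ 1 = 0
w2 = 0 ⊙ 1 = 0

0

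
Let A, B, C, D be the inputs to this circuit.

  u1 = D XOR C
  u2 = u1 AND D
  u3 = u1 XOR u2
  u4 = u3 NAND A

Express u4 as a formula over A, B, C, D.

((D XOR C) XOR ((D XOR C) AND D)) NAND A

u1 = D XOR C
u2 = u1 AND D = (D XOR C) AND D
u3 = u1 XOR u2 = (D XOR C) XOR ((D XOR C) AND D)
u4 = u3 NAND A = ((D XOR C) XOR ((D XOR C) AND D)) NAND A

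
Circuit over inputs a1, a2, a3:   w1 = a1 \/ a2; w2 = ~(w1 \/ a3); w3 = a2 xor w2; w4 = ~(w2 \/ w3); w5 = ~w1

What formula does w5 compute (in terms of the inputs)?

w1 = a1 \/ a2
w5 = ~w1 = ~(a1 \/ a2)

~(a1 \/ a2)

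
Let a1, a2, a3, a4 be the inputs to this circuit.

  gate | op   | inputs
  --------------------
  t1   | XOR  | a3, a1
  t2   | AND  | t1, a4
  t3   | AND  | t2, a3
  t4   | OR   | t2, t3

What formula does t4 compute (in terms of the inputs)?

((a3 XOR a1) AND a4) OR (((a3 XOR a1) AND a4) AND a3)

t1 = a3 XOR a1
t2 = t1 AND a4 = (a3 XOR a1) AND a4
t3 = t2 AND a3 = ((a3 XOR a1) AND a4) AND a3
t4 = t2 OR t3 = ((a3 XOR a1) AND a4) OR (((a3 XOR a1) AND a4) AND a3)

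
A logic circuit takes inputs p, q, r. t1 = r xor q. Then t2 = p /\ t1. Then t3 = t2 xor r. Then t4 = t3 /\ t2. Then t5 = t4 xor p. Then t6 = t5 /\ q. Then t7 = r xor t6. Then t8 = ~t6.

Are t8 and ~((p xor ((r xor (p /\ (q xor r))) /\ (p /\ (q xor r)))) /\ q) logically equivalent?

t1 = r xor q
t2 = p /\ t1 = p /\ (r xor q)
t3 = t2 xor r = (p /\ (r xor q)) xor r
t4 = t3 /\ t2 = ((p /\ (r xor q)) xor r) /\ (p /\ (r xor q))
t5 = t4 xor p = (((p /\ (r xor q)) xor r) /\ (p /\ (r xor q))) xor p
t6 = t5 /\ q = ((((p /\ (r xor q)) xor r) /\ (p /\ (r xor q))) xor p) /\ q
t8 = ~t6 = ~(((((p /\ (r xor q)) xor r) /\ (p /\ (r xor q))) xor p) /\ q)
At p=1, q=1, r=1: circuit gives 0, formula gives 0.
At p=0, q=0, r=0: circuit gives 1, formula gives 1.
Agrees on all 8 inputs.

Yes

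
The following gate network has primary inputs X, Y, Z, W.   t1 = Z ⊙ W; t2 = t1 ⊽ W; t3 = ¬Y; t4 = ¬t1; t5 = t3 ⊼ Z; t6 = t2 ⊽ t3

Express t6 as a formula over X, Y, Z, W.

t1 = Z ⊙ W
t2 = t1 ⊽ W = (Z ⊙ W) ⊽ W
t3 = ¬Y
t6 = t2 ⊽ t3 = ((Z ⊙ W) ⊽ W) ⊽ ¬Y

((Z ⊙ W) ⊽ W) ⊽ ¬Y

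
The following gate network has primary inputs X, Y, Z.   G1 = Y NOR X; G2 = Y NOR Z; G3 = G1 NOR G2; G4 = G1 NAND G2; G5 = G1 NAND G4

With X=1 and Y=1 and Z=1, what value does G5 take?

1

G1 = 1 NOR 1 = 0
G2 = 1 NOR 1 = 0
G4 = 0 NAND 0 = 1
G5 = 0 NAND 1 = 1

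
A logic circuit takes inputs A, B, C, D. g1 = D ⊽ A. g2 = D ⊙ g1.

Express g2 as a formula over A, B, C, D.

g1 = D ⊽ A
g2 = D ⊙ g1 = D ⊙ (D ⊽ A)

D ⊙ (D ⊽ A)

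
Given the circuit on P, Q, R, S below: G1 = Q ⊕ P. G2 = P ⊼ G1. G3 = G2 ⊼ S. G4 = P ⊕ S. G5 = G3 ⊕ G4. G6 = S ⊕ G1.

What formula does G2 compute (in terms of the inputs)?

G1 = Q ⊕ P
G2 = P ⊼ G1 = P ⊼ (Q ⊕ P)

P ⊼ (Q ⊕ P)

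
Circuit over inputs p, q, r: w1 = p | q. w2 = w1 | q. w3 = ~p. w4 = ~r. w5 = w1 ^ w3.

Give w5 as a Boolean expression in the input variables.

w1 = p | q
w3 = ~p
w5 = w1 ^ w3 = (p | q) ^ ~p

(p | q) ^ ~p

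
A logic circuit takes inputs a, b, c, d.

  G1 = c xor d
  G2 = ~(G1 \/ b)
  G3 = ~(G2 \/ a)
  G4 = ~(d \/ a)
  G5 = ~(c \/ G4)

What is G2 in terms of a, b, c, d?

G1 = c xor d
G2 = ~(G1 \/ b) = ~((c xor d) \/ b)

~((c xor d) \/ b)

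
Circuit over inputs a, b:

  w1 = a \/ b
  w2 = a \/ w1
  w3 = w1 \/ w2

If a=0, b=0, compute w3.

w1 = 0 \/ 0 = 0
w2 = 0 \/ 0 = 0
w3 = 0 \/ 0 = 0

0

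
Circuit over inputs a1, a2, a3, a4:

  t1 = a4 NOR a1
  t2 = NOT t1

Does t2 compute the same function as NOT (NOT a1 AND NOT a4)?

t1 = a4 NOR a1
t2 = NOT t1 = NOT (a4 NOR a1)
At a1=0, a2=0, a3=0, a4=0: circuit gives 0, formula gives 0.
At a1=0, a2=0, a3=0, a4=1: circuit gives 1, formula gives 1.
Agrees on all 16 inputs.

Yes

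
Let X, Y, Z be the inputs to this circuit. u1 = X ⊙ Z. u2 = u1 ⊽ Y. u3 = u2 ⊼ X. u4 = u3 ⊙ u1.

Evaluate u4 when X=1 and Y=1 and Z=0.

0

u1 = 1 ⊙ 0 = 0
u2 = 0 ⊽ 1 = 0
u3 = 0 ⊼ 1 = 1
u4 = 1 ⊙ 0 = 0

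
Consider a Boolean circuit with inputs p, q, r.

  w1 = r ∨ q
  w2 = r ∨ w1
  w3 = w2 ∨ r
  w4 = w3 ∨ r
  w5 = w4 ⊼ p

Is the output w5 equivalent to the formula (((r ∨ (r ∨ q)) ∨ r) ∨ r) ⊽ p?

No

w1 = r ∨ q
w2 = r ∨ w1 = r ∨ (r ∨ q)
w3 = w2 ∨ r = (r ∨ (r ∨ q)) ∨ r
w4 = w3 ∨ r = ((r ∨ (r ∨ q)) ∨ r) ∨ r
w5 = w4 ⊼ p = (((r ∨ (r ∨ q)) ∨ r) ∨ r) ⊼ p
At p=0, q=0, r=1: circuit gives 1, formula gives 0.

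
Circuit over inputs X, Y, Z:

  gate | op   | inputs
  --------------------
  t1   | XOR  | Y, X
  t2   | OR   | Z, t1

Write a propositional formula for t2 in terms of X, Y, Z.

t1 = Y XOR X
t2 = Z OR t1 = Z OR (Y XOR X)

Z OR (Y XOR X)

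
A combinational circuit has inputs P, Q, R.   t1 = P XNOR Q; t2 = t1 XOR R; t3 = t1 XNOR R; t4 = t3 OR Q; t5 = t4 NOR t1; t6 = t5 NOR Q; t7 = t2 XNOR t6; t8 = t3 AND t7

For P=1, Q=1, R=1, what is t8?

1

t1 = 1 XNOR 1 = 1
t2 = 1 XOR 1 = 0
t3 = 1 XNOR 1 = 1
t4 = 1 OR 1 = 1
t5 = 1 NOR 1 = 0
t6 = 0 NOR 1 = 0
t7 = 0 XNOR 0 = 1
t8 = 1 AND 1 = 1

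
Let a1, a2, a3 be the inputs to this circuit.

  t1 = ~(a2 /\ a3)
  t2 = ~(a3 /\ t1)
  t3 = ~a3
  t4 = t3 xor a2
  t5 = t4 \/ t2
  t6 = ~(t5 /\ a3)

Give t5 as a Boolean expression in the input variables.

t1 = ~(a2 /\ a3)
t2 = ~(a3 /\ t1) = ~(a3 /\ (~(a2 /\ a3)))
t3 = ~a3
t4 = t3 xor a2 = ~a3 xor a2
t5 = t4 \/ t2 = (~a3 xor a2) \/ (~(a3 /\ (~(a2 /\ a3))))

(~a3 xor a2) \/ (~(a3 /\ (~(a2 /\ a3))))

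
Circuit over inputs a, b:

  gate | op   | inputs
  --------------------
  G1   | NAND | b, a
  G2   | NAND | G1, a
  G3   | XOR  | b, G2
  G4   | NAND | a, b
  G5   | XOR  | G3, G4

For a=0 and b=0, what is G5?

G1 = 0 NAND 0 = 1
G2 = 1 NAND 0 = 1
G3 = 0 XOR 1 = 1
G4 = 0 NAND 0 = 1
G5 = 1 XOR 1 = 0

0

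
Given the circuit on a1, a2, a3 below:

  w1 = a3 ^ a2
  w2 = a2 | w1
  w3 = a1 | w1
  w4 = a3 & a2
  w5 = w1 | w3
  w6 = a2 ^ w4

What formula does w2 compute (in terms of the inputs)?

w1 = a3 ^ a2
w2 = a2 | w1 = a2 | (a3 ^ a2)

a2 | (a3 ^ a2)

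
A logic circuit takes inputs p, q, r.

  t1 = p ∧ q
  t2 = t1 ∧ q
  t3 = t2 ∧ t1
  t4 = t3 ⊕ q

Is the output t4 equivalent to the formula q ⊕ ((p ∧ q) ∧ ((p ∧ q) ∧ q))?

t1 = p ∧ q
t2 = t1 ∧ q = (p ∧ q) ∧ q
t3 = t2 ∧ t1 = ((p ∧ q) ∧ q) ∧ (p ∧ q)
t4 = t3 ⊕ q = (((p ∧ q) ∧ q) ∧ (p ∧ q)) ⊕ q
At p=0, q=0, r=0: circuit gives 0, formula gives 0.
At p=0, q=1, r=0: circuit gives 1, formula gives 1.
Agrees on all 8 inputs.

Yes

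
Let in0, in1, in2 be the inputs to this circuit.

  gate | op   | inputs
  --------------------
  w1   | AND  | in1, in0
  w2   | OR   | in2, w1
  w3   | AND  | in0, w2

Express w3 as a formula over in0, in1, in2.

w1 = in1 AND in0
w2 = in2 OR w1 = in2 OR (in1 AND in0)
w3 = in0 AND w2 = in0 AND (in2 OR (in1 AND in0))

in0 AND (in2 OR (in1 AND in0))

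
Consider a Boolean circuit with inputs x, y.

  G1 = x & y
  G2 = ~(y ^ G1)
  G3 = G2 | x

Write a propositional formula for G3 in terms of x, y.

G1 = x & y
G2 = ~(y ^ G1) = ~(y ^ (x & y))
G3 = G2 | x = (~(y ^ (x & y))) | x

(~(y ^ (x & y))) | x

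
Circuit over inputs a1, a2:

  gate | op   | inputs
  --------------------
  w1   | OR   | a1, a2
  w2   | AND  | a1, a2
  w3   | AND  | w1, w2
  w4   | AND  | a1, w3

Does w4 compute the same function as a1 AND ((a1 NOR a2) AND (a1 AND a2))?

w1 = a1 OR a2
w2 = a1 AND a2
w3 = w1 AND w2 = (a1 OR a2) AND (a1 AND a2)
w4 = a1 AND w3 = a1 AND ((a1 OR a2) AND (a1 AND a2))
At a1=1, a2=1: circuit gives 1, formula gives 0.

No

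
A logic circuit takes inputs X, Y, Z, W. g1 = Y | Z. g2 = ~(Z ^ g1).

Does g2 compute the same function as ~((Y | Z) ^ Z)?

g1 = Y | Z
g2 = ~(Z ^ g1) = ~(Z ^ (Y | Z))
At X=0, Y=1, Z=0, W=0: circuit gives 0, formula gives 0.
At X=0, Y=0, Z=0, W=0: circuit gives 1, formula gives 1.
Agrees on all 16 inputs.

Yes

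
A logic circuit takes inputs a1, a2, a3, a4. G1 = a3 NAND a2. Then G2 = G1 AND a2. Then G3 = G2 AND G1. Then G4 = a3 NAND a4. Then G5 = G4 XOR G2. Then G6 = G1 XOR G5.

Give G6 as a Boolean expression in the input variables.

G1 = a3 NAND a2
G2 = G1 AND a2 = (a3 NAND a2) AND a2
G4 = a3 NAND a4
G5 = G4 XOR G2 = (a3 NAND a4) XOR ((a3 NAND a2) AND a2)
G6 = G1 XOR G5 = (a3 NAND a2) XOR ((a3 NAND a4) XOR ((a3 NAND a2) AND a2))

(a3 NAND a2) XOR ((a3 NAND a4) XOR ((a3 NAND a2) AND a2))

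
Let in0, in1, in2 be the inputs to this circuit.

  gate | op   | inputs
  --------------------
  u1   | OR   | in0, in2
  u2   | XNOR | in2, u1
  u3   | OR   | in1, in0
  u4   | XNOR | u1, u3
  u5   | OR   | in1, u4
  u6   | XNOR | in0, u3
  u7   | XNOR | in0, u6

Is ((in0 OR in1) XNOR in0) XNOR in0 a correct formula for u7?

Yes

u3 = in1 OR in0
u6 = in0 XNOR u3 = in0 XNOR (in1 OR in0)
u7 = in0 XNOR u6 = in0 XNOR (in0 XNOR (in1 OR in0))
At in0=0, in1=0, in2=0: circuit gives 0, formula gives 0.
At in0=0, in1=1, in2=0: circuit gives 1, formula gives 1.
Agrees on all 8 inputs.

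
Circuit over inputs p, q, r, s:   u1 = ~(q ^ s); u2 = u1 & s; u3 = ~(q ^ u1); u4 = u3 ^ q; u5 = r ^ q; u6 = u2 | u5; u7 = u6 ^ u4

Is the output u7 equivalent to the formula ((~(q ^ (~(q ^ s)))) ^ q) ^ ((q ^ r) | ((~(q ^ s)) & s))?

u1 = ~(q ^ s)
u2 = u1 & s = (~(q ^ s)) & s
u3 = ~(q ^ u1) = ~(q ^ (~(q ^ s)))
u4 = u3 ^ q = (~(q ^ (~(q ^ s)))) ^ q
u5 = r ^ q
u6 = u2 | u5 = ((~(q ^ s)) & s) | (r ^ q)
u7 = u6 ^ u4 = (((~(q ^ s)) & s) | (r ^ q)) ^ ((~(q ^ (~(q ^ s)))) ^ q)
At p=0, q=0, r=0, s=0: circuit gives 0, formula gives 0.
At p=0, q=0, r=0, s=1: circuit gives 1, formula gives 1.
Agrees on all 16 inputs.

Yes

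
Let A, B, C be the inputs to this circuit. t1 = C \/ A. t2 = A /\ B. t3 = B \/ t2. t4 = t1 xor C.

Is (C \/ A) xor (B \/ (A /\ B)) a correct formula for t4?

No

t1 = C \/ A
t4 = t1 xor C = (C \/ A) xor C
At A=0, B=0, C=1: circuit gives 0, formula gives 1.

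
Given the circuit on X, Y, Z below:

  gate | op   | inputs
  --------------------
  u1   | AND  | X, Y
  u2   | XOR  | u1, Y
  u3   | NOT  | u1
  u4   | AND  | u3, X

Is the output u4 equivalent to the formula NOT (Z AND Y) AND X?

No

u1 = X AND Y
u3 = NOT u1 = NOT (X AND Y)
u4 = u3 AND X = NOT (X AND Y) AND X
At X=1, Y=1, Z=0: circuit gives 0, formula gives 1.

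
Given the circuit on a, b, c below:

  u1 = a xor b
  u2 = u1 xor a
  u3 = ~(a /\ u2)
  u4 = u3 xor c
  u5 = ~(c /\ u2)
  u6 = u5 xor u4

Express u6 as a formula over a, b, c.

u1 = a xor b
u2 = u1 xor a = (a xor b) xor a
u3 = ~(a /\ u2) = ~(a /\ ((a xor b) xor a))
u4 = u3 xor c = (~(a /\ ((a xor b) xor a))) xor c
u5 = ~(c /\ u2) = ~(c /\ ((a xor b) xor a))
u6 = u5 xor u4 = (~(c /\ ((a xor b) xor a))) xor ((~(a /\ ((a xor b) xor a))) xor c)

(~(c /\ ((a xor b) xor a))) xor ((~(a /\ ((a xor b) xor a))) xor c)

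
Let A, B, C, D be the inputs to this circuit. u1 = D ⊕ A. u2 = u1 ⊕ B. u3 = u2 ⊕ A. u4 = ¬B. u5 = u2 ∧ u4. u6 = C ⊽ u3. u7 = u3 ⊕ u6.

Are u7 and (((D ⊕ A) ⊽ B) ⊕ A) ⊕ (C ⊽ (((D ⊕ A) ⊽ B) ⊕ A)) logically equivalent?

No

u1 = D ⊕ A
u2 = u1 ⊕ B = (D ⊕ A) ⊕ B
u3 = u2 ⊕ A = ((D ⊕ A) ⊕ B) ⊕ A
u6 = C ⊽ u3 = C ⊽ (((D ⊕ A) ⊕ B) ⊕ A)
u7 = u3 ⊕ u6 = (((D ⊕ A) ⊕ B) ⊕ A) ⊕ (C ⊽ (((D ⊕ A) ⊕ B) ⊕ A))
At A=0, B=0, C=1, D=0: circuit gives 0, formula gives 1.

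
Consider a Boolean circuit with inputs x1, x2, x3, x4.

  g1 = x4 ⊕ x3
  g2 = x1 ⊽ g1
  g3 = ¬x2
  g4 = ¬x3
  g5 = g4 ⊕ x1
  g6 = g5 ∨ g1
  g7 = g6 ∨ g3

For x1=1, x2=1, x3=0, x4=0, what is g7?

0

g1 = 0 ⊕ 0 = 0
g3 = ¬1 = 0
g4 = ¬0 = 1
g5 = 1 ⊕ 1 = 0
g6 = 0 ∨ 0 = 0
g7 = 0 ∨ 0 = 0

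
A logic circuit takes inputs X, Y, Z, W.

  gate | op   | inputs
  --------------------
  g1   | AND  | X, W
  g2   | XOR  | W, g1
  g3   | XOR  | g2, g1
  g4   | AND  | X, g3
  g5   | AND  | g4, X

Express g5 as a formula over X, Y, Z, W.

(X AND ((W XOR (X AND W)) XOR (X AND W))) AND X

g1 = X AND W
g2 = W XOR g1 = W XOR (X AND W)
g3 = g2 XOR g1 = (W XOR (X AND W)) XOR (X AND W)
g4 = X AND g3 = X AND ((W XOR (X AND W)) XOR (X AND W))
g5 = g4 AND X = (X AND ((W XOR (X AND W)) XOR (X AND W))) AND X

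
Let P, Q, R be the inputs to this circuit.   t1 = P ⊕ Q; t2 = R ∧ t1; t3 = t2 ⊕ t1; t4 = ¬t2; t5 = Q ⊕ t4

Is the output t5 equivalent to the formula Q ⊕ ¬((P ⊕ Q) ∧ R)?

t1 = P ⊕ Q
t2 = R ∧ t1 = R ∧ (P ⊕ Q)
t4 = ¬t2 = ¬(R ∧ (P ⊕ Q))
t5 = Q ⊕ t4 = Q ⊕ ¬(R ∧ (P ⊕ Q))
At P=0, Q=1, R=0: circuit gives 0, formula gives 0.
At P=0, Q=0, R=0: circuit gives 1, formula gives 1.
Agrees on all 8 inputs.

Yes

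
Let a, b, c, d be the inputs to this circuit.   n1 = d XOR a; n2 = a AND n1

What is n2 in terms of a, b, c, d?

a AND (d XOR a)

n1 = d XOR a
n2 = a AND n1 = a AND (d XOR a)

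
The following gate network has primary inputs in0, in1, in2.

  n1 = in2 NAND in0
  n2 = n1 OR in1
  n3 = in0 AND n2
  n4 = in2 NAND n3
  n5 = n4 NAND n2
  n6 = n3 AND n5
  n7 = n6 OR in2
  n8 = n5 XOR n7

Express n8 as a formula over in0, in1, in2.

((in2 NAND (in0 AND ((in2 NAND in0) OR in1))) NAND ((in2 NAND in0) OR in1)) XOR (((in0 AND ((in2 NAND in0) OR in1)) AND ((in2 NAND (in0 AND ((in2 NAND in0) OR in1))) NAND ((in2 NAND in0) OR in1))) OR in2)

n1 = in2 NAND in0
n2 = n1 OR in1 = (in2 NAND in0) OR in1
n3 = in0 AND n2 = in0 AND ((in2 NAND in0) OR in1)
n4 = in2 NAND n3 = in2 NAND (in0 AND ((in2 NAND in0) OR in1))
n5 = n4 NAND n2 = (in2 NAND (in0 AND ((in2 NAND in0) OR in1))) NAND ((in2 NAND in0) OR in1)
n6 = n3 AND n5 = (in0 AND ((in2 NAND in0) OR in1)) AND ((in2 NAND (in0 AND ((in2 NAND in0) OR in1))) NAND ((in2 NAND in0) OR in1))
n7 = n6 OR in2 = ((in0 AND ((in2 NAND in0) OR in1)) AND ((in2 NAND (in0 AND ((in2 NAND in0) OR in1))) NAND ((in2 NAND in0) OR in1))) OR in2
n8 = n5 XOR n7 = ((in2 NAND (in0 AND ((in2 NAND in0) OR in1))) NAND ((in2 NAND in0) OR in1)) XOR (((in0 AND ((in2 NAND in0) OR in1)) AND ((in2 NAND (in0 AND ((in2 NAND in0) OR in1))) NAND ((in2 NAND in0) OR in1))) OR in2)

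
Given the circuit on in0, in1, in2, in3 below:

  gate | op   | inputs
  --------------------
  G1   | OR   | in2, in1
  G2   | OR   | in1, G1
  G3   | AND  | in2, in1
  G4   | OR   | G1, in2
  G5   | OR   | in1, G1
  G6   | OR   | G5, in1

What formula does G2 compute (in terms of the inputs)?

G1 = in2 OR in1
G2 = in1 OR G1 = in1 OR (in2 OR in1)

in1 OR (in2 OR in1)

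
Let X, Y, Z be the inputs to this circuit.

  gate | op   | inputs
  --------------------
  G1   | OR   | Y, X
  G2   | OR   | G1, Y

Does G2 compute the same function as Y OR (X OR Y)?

Yes

G1 = Y OR X
G2 = G1 OR Y = (Y OR X) OR Y
At X=0, Y=0, Z=0: circuit gives 0, formula gives 0.
At X=0, Y=1, Z=0: circuit gives 1, formula gives 1.
Agrees on all 8 inputs.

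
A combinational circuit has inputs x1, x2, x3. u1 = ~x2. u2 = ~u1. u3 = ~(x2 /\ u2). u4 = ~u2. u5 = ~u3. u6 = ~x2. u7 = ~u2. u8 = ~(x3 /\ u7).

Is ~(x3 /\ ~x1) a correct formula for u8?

No

u1 = ~x2
u2 = ~u1 = ~~x2
u7 = ~u2 = ~~~x2
u8 = ~(x3 /\ u7) = ~(x3 /\ ~~~x2)
At x1=0, x2=1, x3=1: circuit gives 1, formula gives 0.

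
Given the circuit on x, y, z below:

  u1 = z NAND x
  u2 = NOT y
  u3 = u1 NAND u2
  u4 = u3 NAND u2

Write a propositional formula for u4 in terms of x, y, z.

((z NAND x) NAND NOT y) NAND NOT y

u1 = z NAND x
u2 = NOT y
u3 = u1 NAND u2 = (z NAND x) NAND NOT y
u4 = u3 NAND u2 = ((z NAND x) NAND NOT y) NAND NOT y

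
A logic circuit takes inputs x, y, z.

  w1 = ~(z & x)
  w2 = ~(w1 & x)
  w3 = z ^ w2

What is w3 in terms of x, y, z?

z ^ (~((~(z & x)) & x))

w1 = ~(z & x)
w2 = ~(w1 & x) = ~((~(z & x)) & x)
w3 = z ^ w2 = z ^ (~((~(z & x)) & x))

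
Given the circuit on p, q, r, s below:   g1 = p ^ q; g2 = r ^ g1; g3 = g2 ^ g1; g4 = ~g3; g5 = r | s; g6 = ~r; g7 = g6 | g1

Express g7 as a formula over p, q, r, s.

~r | (p ^ q)

g1 = p ^ q
g6 = ~r
g7 = g6 | g1 = ~r | (p ^ q)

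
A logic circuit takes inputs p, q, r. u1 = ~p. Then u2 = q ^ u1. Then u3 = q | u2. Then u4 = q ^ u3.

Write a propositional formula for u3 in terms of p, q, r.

q | (q ^ ~p)

u1 = ~p
u2 = q ^ u1 = q ^ ~p
u3 = q | u2 = q | (q ^ ~p)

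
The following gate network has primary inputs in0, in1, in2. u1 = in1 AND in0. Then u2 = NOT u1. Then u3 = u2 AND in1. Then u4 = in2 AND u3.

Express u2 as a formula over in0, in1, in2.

NOT (in1 AND in0)

u1 = in1 AND in0
u2 = NOT u1 = NOT (in1 AND in0)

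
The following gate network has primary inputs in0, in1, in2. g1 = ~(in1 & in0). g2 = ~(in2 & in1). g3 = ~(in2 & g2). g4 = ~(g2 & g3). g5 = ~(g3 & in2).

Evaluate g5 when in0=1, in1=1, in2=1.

0

g2 = ~(1 & 1) = 0
g3 = ~(1 & 0) = 1
g5 = ~(1 & 1) = 0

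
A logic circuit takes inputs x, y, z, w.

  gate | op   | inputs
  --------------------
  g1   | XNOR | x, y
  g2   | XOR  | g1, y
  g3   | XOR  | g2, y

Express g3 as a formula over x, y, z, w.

((x XNOR y) XOR y) XOR y

g1 = x XNOR y
g2 = g1 XOR y = (x XNOR y) XOR y
g3 = g2 XOR y = ((x XNOR y) XOR y) XOR y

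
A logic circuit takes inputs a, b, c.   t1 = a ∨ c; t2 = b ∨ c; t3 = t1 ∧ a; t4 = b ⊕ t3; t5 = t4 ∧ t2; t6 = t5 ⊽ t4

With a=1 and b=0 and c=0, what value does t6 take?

t1 = 1 ∨ 0 = 1
t2 = 0 ∨ 0 = 0
t3 = 1 ∧ 1 = 1
t4 = 0 ⊕ 1 = 1
t5 = 1 ∧ 0 = 0
t6 = 0 ⊽ 1 = 0

0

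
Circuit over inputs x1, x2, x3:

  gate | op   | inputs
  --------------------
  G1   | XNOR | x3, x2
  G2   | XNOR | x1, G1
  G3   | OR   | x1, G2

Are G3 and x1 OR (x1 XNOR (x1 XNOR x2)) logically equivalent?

No

G1 = x3 XNOR x2
G2 = x1 XNOR G1 = x1 XNOR (x3 XNOR x2)
G3 = x1 OR G2 = x1 OR (x1 XNOR (x3 XNOR x2))
At x1=0, x2=0, x3=1: circuit gives 1, formula gives 0.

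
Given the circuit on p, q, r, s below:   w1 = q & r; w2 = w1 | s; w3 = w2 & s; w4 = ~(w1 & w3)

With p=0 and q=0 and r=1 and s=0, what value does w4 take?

w1 = 0 & 1 = 0
w2 = 0 | 0 = 0
w3 = 0 & 0 = 0
w4 = ~(0 & 0) = 1

1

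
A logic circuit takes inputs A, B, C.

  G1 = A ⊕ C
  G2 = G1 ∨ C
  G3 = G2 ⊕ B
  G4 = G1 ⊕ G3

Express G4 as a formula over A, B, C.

G1 = A ⊕ C
G2 = G1 ∨ C = (A ⊕ C) ∨ C
G3 = G2 ⊕ B = ((A ⊕ C) ∨ C) ⊕ B
G4 = G1 ⊕ G3 = (A ⊕ C) ⊕ (((A ⊕ C) ∨ C) ⊕ B)

(A ⊕ C) ⊕ (((A ⊕ C) ∨ C) ⊕ B)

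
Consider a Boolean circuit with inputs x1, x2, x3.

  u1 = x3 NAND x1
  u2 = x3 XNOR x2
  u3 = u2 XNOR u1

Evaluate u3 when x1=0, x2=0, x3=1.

u1 = 1 NAND 0 = 1
u2 = 1 XNOR 0 = 0
u3 = 0 XNOR 1 = 0

0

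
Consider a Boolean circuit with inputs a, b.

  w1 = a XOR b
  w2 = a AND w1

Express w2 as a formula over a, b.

w1 = a XOR b
w2 = a AND w1 = a AND (a XOR b)

a AND (a XOR b)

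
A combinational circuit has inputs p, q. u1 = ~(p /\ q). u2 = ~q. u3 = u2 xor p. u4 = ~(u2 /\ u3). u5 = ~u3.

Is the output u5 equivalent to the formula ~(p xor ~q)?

Yes

u2 = ~q
u3 = u2 xor p = ~q xor p
u5 = ~u3 = ~(~q xor p)
At p=0, q=0: circuit gives 0, formula gives 0.
At p=0, q=1: circuit gives 1, formula gives 1.
Agrees on all 4 inputs.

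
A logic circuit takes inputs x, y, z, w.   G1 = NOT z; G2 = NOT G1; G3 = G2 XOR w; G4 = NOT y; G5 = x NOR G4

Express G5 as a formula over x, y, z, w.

G4 = NOT y
G5 = x NOR G4 = x NOR NOT y

x NOR NOT y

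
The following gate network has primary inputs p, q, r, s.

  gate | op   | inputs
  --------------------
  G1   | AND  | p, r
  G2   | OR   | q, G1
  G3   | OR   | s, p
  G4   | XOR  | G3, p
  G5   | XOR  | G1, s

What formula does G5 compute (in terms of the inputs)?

G1 = p AND r
G5 = G1 XOR s = (p AND r) XOR s

(p AND r) XOR s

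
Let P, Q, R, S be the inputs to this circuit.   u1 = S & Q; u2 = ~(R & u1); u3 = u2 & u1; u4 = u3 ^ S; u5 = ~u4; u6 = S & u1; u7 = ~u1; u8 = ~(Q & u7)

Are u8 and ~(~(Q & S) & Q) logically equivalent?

u1 = S & Q
u7 = ~u1 = ~(S & Q)
u8 = ~(Q & u7) = ~(Q & ~(S & Q))
At P=0, Q=1, R=0, S=0: circuit gives 0, formula gives 0.
At P=0, Q=0, R=0, S=0: circuit gives 1, formula gives 1.
Agrees on all 16 inputs.

Yes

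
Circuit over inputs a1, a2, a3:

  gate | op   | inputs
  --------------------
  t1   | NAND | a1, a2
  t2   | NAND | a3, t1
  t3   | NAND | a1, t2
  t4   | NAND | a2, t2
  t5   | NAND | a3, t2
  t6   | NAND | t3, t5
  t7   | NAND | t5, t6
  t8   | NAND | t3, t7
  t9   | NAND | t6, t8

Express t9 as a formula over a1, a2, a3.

((a1 NAND (a3 NAND (a1 NAND a2))) NAND (a3 NAND (a3 NAND (a1 NAND a2)))) NAND ((a1 NAND (a3 NAND (a1 NAND a2))) NAND ((a3 NAND (a3 NAND (a1 NAND a2))) NAND ((a1 NAND (a3 NAND (a1 NAND a2))) NAND (a3 NAND (a3 NAND (a1 NAND a2))))))

t1 = a1 NAND a2
t2 = a3 NAND t1 = a3 NAND (a1 NAND a2)
t3 = a1 NAND t2 = a1 NAND (a3 NAND (a1 NAND a2))
t5 = a3 NAND t2 = a3 NAND (a3 NAND (a1 NAND a2))
t6 = t3 NAND t5 = (a1 NAND (a3 NAND (a1 NAND a2))) NAND (a3 NAND (a3 NAND (a1 NAND a2)))
t7 = t5 NAND t6 = (a3 NAND (a3 NAND (a1 NAND a2))) NAND ((a1 NAND (a3 NAND (a1 NAND a2))) NAND (a3 NAND (a3 NAND (a1 NAND a2))))
t8 = t3 NAND t7 = (a1 NAND (a3 NAND (a1 NAND a2))) NAND ((a3 NAND (a3 NAND (a1 NAND a2))) NAND ((a1 NAND (a3 NAND (a1 NAND a2))) NAND (a3 NAND (a3 NAND (a1 NAND a2)))))
t9 = t6 NAND t8 = ((a1 NAND (a3 NAND (a1 NAND a2))) NAND (a3 NAND (a3 NAND (a1 NAND a2)))) NAND ((a1 NAND (a3 NAND (a1 NAND a2))) NAND ((a3 NAND (a3 NAND (a1 NAND a2))) NAND ((a1 NAND (a3 NAND (a1 NAND a2))) NAND (a3 NAND (a3 NAND (a1 NAND a2))))))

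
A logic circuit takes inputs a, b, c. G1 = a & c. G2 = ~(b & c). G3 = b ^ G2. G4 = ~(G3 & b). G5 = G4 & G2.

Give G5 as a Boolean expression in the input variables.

(~((b ^ (~(b & c))) & b)) & (~(b & c))

G2 = ~(b & c)
G3 = b ^ G2 = b ^ (~(b & c))
G4 = ~(G3 & b) = ~((b ^ (~(b & c))) & b)
G5 = G4 & G2 = (~((b ^ (~(b & c))) & b)) & (~(b & c))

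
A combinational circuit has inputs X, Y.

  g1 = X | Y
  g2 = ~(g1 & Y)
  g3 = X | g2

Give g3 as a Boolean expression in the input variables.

g1 = X | Y
g2 = ~(g1 & Y) = ~((X | Y) & Y)
g3 = X | g2 = X | (~((X | Y) & Y))

X | (~((X | Y) & Y))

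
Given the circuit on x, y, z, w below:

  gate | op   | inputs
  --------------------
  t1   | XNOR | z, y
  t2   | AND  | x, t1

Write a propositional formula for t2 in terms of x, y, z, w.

t1 = z XNOR y
t2 = x AND t1 = x AND (z XNOR y)

x AND (z XNOR y)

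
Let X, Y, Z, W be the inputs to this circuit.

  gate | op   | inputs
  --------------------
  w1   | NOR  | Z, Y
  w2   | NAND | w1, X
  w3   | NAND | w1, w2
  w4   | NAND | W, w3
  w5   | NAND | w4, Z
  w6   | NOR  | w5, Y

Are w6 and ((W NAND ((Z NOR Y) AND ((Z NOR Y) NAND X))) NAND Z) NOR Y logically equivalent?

No

w1 = Z NOR Y
w2 = w1 NAND X = (Z NOR Y) NAND X
w3 = w1 NAND w2 = (Z NOR Y) NAND ((Z NOR Y) NAND X)
w4 = W NAND w3 = W NAND ((Z NOR Y) NAND ((Z NOR Y) NAND X))
w5 = w4 NAND Z = (W NAND ((Z NOR Y) NAND ((Z NOR Y) NAND X))) NAND Z
w6 = w5 NOR Y = ((W NAND ((Z NOR Y) NAND ((Z NOR Y) NAND X))) NAND Z) NOR Y
At X=0, Y=0, Z=1, W=1: circuit gives 0, formula gives 1.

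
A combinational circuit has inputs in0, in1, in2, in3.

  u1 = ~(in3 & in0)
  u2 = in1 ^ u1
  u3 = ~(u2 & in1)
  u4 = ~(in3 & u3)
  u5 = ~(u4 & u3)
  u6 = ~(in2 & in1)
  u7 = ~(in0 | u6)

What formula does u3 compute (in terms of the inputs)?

~((in1 ^ (~(in3 & in0))) & in1)

u1 = ~(in3 & in0)
u2 = in1 ^ u1 = in1 ^ (~(in3 & in0))
u3 = ~(u2 & in1) = ~((in1 ^ (~(in3 & in0))) & in1)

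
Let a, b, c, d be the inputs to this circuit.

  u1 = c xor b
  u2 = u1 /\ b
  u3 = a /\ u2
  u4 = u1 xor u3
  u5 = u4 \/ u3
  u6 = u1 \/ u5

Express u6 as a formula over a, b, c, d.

u1 = c xor b
u2 = u1 /\ b = (c xor b) /\ b
u3 = a /\ u2 = a /\ ((c xor b) /\ b)
u4 = u1 xor u3 = (c xor b) xor (a /\ ((c xor b) /\ b))
u5 = u4 \/ u3 = ((c xor b) xor (a /\ ((c xor b) /\ b))) \/ (a /\ ((c xor b) /\ b))
u6 = u1 \/ u5 = (c xor b) \/ (((c xor b) xor (a /\ ((c xor b) /\ b))) \/ (a /\ ((c xor b) /\ b)))

(c xor b) \/ (((c xor b) xor (a /\ ((c xor b) /\ b))) \/ (a /\ ((c xor b) /\ b)))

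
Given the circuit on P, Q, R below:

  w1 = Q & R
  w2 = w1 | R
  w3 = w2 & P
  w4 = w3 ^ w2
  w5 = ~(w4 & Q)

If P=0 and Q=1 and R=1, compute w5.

0

w1 = 1 & 1 = 1
w2 = 1 | 1 = 1
w3 = 1 & 0 = 0
w4 = 0 ^ 1 = 1
w5 = ~(1 & 1) = 0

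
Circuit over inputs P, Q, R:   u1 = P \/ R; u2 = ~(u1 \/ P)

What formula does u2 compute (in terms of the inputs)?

~((P \/ R) \/ P)

u1 = P \/ R
u2 = ~(u1 \/ P) = ~((P \/ R) \/ P)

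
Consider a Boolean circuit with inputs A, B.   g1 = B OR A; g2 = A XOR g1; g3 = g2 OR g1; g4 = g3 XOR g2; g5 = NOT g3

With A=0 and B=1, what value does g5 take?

0

g1 = 1 OR 0 = 1
g2 = 0 XOR 1 = 1
g3 = 1 OR 1 = 1
g5 = NOT 1 = 0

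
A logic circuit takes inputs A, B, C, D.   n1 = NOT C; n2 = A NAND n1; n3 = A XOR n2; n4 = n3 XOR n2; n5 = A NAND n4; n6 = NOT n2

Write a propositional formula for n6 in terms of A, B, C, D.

NOT (A NAND NOT C)

n1 = NOT C
n2 = A NAND n1 = A NAND NOT C
n6 = NOT n2 = NOT (A NAND NOT C)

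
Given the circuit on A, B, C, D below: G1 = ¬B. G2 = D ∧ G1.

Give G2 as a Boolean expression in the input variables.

D ∧ ¬B

G1 = ¬B
G2 = D ∧ G1 = D ∧ ¬B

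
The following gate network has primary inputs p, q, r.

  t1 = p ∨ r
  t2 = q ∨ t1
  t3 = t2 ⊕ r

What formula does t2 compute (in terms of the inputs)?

t1 = p ∨ r
t2 = q ∨ t1 = q ∨ (p ∨ r)

q ∨ (p ∨ r)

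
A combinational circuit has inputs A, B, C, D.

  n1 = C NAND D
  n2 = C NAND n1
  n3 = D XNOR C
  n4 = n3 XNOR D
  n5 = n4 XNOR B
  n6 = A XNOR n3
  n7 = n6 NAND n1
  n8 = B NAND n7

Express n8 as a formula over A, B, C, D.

n1 = C NAND D
n3 = D XNOR C
n6 = A XNOR n3 = A XNOR (D XNOR C)
n7 = n6 NAND n1 = (A XNOR (D XNOR C)) NAND (C NAND D)
n8 = B NAND n7 = B NAND ((A XNOR (D XNOR C)) NAND (C NAND D))

B NAND ((A XNOR (D XNOR C)) NAND (C NAND D))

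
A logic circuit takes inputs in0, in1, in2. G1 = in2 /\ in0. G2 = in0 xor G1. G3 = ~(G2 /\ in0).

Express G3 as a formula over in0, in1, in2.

~((in0 xor (in2 /\ in0)) /\ in0)

G1 = in2 /\ in0
G2 = in0 xor G1 = in0 xor (in2 /\ in0)
G3 = ~(G2 /\ in0) = ~((in0 xor (in2 /\ in0)) /\ in0)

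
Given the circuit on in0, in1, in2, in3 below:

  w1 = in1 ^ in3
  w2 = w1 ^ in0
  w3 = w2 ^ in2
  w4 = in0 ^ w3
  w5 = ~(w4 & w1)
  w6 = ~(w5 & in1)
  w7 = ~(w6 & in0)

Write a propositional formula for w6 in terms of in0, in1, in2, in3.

~((~((in0 ^ (((in1 ^ in3) ^ in0) ^ in2)) & (in1 ^ in3))) & in1)

w1 = in1 ^ in3
w2 = w1 ^ in0 = (in1 ^ in3) ^ in0
w3 = w2 ^ in2 = ((in1 ^ in3) ^ in0) ^ in2
w4 = in0 ^ w3 = in0 ^ (((in1 ^ in3) ^ in0) ^ in2)
w5 = ~(w4 & w1) = ~((in0 ^ (((in1 ^ in3) ^ in0) ^ in2)) & (in1 ^ in3))
w6 = ~(w5 & in1) = ~((~((in0 ^ (((in1 ^ in3) ^ in0) ^ in2)) & (in1 ^ in3))) & in1)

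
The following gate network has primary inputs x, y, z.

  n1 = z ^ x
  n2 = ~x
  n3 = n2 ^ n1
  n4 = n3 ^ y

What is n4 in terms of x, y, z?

(~x ^ (z ^ x)) ^ y

n1 = z ^ x
n2 = ~x
n3 = n2 ^ n1 = ~x ^ (z ^ x)
n4 = n3 ^ y = (~x ^ (z ^ x)) ^ y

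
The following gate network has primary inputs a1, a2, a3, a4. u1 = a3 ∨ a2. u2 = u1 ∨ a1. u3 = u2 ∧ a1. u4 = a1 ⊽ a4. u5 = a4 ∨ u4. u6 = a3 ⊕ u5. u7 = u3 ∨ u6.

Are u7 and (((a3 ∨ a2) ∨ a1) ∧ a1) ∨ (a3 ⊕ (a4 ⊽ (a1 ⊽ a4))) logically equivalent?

u1 = a3 ∨ a2
u2 = u1 ∨ a1 = (a3 ∨ a2) ∨ a1
u3 = u2 ∧ a1 = ((a3 ∨ a2) ∨ a1) ∧ a1
u4 = a1 ⊽ a4
u5 = a4 ∨ u4 = a4 ∨ (a1 ⊽ a4)
u6 = a3 ⊕ u5 = a3 ⊕ (a4 ∨ (a1 ⊽ a4))
u7 = u3 ∨ u6 = (((a3 ∨ a2) ∨ a1) ∧ a1) ∨ (a3 ⊕ (a4 ∨ (a1 ⊽ a4)))
At a1=0, a2=0, a3=0, a4=0: circuit gives 1, formula gives 0.

No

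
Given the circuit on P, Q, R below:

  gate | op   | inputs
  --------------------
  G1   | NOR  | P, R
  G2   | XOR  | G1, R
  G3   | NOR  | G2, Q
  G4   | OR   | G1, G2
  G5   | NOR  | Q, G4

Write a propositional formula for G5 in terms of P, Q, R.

G1 = P NOR R
G2 = G1 XOR R = (P NOR R) XOR R
G4 = G1 OR G2 = (P NOR R) OR ((P NOR R) XOR R)
G5 = Q NOR G4 = Q NOR ((P NOR R) OR ((P NOR R) XOR R))

Q NOR ((P NOR R) OR ((P NOR R) XOR R))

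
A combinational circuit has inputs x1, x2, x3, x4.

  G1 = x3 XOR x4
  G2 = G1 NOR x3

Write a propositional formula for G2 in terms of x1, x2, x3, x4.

(x3 XOR x4) NOR x3

G1 = x3 XOR x4
G2 = G1 NOR x3 = (x3 XOR x4) NOR x3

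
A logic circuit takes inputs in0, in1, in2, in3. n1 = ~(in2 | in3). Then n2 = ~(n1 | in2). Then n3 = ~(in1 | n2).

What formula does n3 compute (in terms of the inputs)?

~(in1 | (~((~(in2 | in3)) | in2)))

n1 = ~(in2 | in3)
n2 = ~(n1 | in2) = ~((~(in2 | in3)) | in2)
n3 = ~(in1 | n2) = ~(in1 | (~((~(in2 | in3)) | in2)))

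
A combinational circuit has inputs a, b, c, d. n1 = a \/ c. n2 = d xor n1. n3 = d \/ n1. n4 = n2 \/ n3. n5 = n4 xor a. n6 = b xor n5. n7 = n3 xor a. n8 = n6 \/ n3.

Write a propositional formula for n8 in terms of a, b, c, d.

n1 = a \/ c
n2 = d xor n1 = d xor (a \/ c)
n3 = d \/ n1 = d \/ (a \/ c)
n4 = n2 \/ n3 = (d xor (a \/ c)) \/ (d \/ (a \/ c))
n5 = n4 xor a = ((d xor (a \/ c)) \/ (d \/ (a \/ c))) xor a
n6 = b xor n5 = b xor (((d xor (a \/ c)) \/ (d \/ (a \/ c))) xor a)
n8 = n6 \/ n3 = (b xor (((d xor (a \/ c)) \/ (d \/ (a \/ c))) xor a)) \/ (d \/ (a \/ c))

(b xor (((d xor (a \/ c)) \/ (d \/ (a \/ c))) xor a)) \/ (d \/ (a \/ c))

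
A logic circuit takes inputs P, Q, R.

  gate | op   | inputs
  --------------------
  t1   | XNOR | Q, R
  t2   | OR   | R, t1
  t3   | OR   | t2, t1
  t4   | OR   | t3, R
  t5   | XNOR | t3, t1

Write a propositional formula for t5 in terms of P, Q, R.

((R OR (Q XNOR R)) OR (Q XNOR R)) XNOR (Q XNOR R)

t1 = Q XNOR R
t2 = R OR t1 = R OR (Q XNOR R)
t3 = t2 OR t1 = (R OR (Q XNOR R)) OR (Q XNOR R)
t5 = t3 XNOR t1 = ((R OR (Q XNOR R)) OR (Q XNOR R)) XNOR (Q XNOR R)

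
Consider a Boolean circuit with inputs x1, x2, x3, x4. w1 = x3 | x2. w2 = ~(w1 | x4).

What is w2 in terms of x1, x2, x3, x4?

w1 = x3 | x2
w2 = ~(w1 | x4) = ~((x3 | x2) | x4)

~((x3 | x2) | x4)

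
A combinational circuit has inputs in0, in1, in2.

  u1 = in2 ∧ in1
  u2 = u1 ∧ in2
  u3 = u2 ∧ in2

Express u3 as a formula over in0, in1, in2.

u1 = in2 ∧ in1
u2 = u1 ∧ in2 = (in2 ∧ in1) ∧ in2
u3 = u2 ∧ in2 = ((in2 ∧ in1) ∧ in2) ∧ in2

((in2 ∧ in1) ∧ in2) ∧ in2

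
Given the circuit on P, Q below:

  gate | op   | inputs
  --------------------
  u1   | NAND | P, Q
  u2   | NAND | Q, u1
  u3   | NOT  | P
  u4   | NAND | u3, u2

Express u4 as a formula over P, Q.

u1 = P NAND Q
u2 = Q NAND u1 = Q NAND (P NAND Q)
u3 = NOT P
u4 = u3 NAND u2 = NOT P NAND (Q NAND (P NAND Q))

NOT P NAND (Q NAND (P NAND Q))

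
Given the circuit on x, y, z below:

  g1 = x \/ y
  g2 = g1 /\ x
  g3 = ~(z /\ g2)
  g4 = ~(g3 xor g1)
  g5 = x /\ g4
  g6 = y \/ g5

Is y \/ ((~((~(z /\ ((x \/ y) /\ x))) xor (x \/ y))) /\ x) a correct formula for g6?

g1 = x \/ y
g2 = g1 /\ x = (x \/ y) /\ x
g3 = ~(z /\ g2) = ~(z /\ ((x \/ y) /\ x))
g4 = ~(g3 xor g1) = ~((~(z /\ ((x \/ y) /\ x))) xor (x \/ y))
g5 = x /\ g4 = x /\ (~((~(z /\ ((x \/ y) /\ x))) xor (x \/ y)))
g6 = y \/ g5 = y \/ (x /\ (~((~(z /\ ((x \/ y) /\ x))) xor (x \/ y))))
At x=0, y=0, z=0: circuit gives 0, formula gives 0.
At x=0, y=1, z=0: circuit gives 1, formula gives 1.
Agrees on all 8 inputs.

Yes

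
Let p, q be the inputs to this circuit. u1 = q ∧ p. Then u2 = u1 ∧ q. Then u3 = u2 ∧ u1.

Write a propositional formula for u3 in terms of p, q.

((q ∧ p) ∧ q) ∧ (q ∧ p)

u1 = q ∧ p
u2 = u1 ∧ q = (q ∧ p) ∧ q
u3 = u2 ∧ u1 = ((q ∧ p) ∧ q) ∧ (q ∧ p)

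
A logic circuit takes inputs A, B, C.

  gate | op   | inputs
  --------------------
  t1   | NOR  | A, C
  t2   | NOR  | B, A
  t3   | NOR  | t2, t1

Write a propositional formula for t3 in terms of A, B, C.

(B NOR A) NOR (A NOR C)

t1 = A NOR C
t2 = B NOR A
t3 = t2 NOR t1 = (B NOR A) NOR (A NOR C)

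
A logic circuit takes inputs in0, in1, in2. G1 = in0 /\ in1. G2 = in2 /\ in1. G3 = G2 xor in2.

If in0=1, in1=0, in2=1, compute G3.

1

G2 = 1 /\ 0 = 0
G3 = 0 xor 1 = 1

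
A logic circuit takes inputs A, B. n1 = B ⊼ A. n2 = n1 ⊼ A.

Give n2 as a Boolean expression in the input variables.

(B ⊼ A) ⊼ A

n1 = B ⊼ A
n2 = n1 ⊼ A = (B ⊼ A) ⊼ A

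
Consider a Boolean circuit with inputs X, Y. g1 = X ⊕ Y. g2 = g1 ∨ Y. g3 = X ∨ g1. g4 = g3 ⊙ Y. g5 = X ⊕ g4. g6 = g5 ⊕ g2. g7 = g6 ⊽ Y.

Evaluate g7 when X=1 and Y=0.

g1 = 1 ⊕ 0 = 1
g2 = 1 ∨ 0 = 1
g3 = 1 ∨ 1 = 1
g4 = 1 ⊙ 0 = 0
g5 = 1 ⊕ 0 = 1
g6 = 1 ⊕ 1 = 0
g7 = 0 ⊽ 0 = 1

1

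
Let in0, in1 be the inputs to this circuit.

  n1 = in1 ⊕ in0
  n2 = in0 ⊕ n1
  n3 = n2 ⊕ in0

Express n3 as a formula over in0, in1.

n1 = in1 ⊕ in0
n2 = in0 ⊕ n1 = in0 ⊕ (in1 ⊕ in0)
n3 = n2 ⊕ in0 = (in0 ⊕ (in1 ⊕ in0)) ⊕ in0

(in0 ⊕ (in1 ⊕ in0)) ⊕ in0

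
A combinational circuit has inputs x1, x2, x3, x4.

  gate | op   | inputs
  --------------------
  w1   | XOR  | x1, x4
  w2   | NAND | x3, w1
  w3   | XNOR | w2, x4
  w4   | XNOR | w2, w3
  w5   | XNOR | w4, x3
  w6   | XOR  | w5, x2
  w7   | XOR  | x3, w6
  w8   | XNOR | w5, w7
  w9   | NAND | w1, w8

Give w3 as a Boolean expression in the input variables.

w1 = x1 XOR x4
w2 = x3 NAND w1 = x3 NAND (x1 XOR x4)
w3 = w2 XNOR x4 = (x3 NAND (x1 XOR x4)) XNOR x4

(x3 NAND (x1 XOR x4)) XNOR x4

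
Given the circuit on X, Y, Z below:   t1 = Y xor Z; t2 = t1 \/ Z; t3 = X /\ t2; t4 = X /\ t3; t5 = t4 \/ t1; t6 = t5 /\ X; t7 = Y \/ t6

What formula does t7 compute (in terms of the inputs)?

t1 = Y xor Z
t2 = t1 \/ Z = (Y xor Z) \/ Z
t3 = X /\ t2 = X /\ ((Y xor Z) \/ Z)
t4 = X /\ t3 = X /\ (X /\ ((Y xor Z) \/ Z))
t5 = t4 \/ t1 = (X /\ (X /\ ((Y xor Z) \/ Z))) \/ (Y xor Z)
t6 = t5 /\ X = ((X /\ (X /\ ((Y xor Z) \/ Z))) \/ (Y xor Z)) /\ X
t7 = Y \/ t6 = Y \/ (((X /\ (X /\ ((Y xor Z) \/ Z))) \/ (Y xor Z)) /\ X)

Y \/ (((X /\ (X /\ ((Y xor Z) \/ Z))) \/ (Y xor Z)) /\ X)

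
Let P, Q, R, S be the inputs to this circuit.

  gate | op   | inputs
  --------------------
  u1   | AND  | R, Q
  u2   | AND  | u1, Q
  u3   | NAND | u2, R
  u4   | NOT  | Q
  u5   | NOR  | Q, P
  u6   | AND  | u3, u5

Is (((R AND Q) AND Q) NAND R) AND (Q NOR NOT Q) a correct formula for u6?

No

u1 = R AND Q
u2 = u1 AND Q = (R AND Q) AND Q
u3 = u2 NAND R = ((R AND Q) AND Q) NAND R
u5 = Q NOR P
u6 = u3 AND u5 = (((R AND Q) AND Q) NAND R) AND (Q NOR P)
At P=0, Q=0, R=0, S=0: circuit gives 1, formula gives 0.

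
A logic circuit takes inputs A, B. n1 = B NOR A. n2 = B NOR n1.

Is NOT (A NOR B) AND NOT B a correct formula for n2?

n1 = B NOR A
n2 = B NOR n1 = B NOR (B NOR A)
At A=0, B=0: circuit gives 0, formula gives 0.
At A=1, B=0: circuit gives 1, formula gives 1.
Agrees on all 4 inputs.

Yes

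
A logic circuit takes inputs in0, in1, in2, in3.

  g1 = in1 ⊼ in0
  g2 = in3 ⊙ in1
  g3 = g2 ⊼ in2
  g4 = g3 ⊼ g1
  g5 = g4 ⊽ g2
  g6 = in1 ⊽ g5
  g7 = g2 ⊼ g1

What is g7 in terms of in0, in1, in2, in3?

(in3 ⊙ in1) ⊼ (in1 ⊼ in0)

g1 = in1 ⊼ in0
g2 = in3 ⊙ in1
g7 = g2 ⊼ g1 = (in3 ⊙ in1) ⊼ (in1 ⊼ in0)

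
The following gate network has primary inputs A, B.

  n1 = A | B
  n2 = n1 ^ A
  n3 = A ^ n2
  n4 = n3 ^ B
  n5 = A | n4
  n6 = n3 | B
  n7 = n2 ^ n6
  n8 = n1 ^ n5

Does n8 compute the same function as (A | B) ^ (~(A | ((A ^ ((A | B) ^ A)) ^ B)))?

No

n1 = A | B
n2 = n1 ^ A = (A | B) ^ A
n3 = A ^ n2 = A ^ ((A | B) ^ A)
n4 = n3 ^ B = (A ^ ((A | B) ^ A)) ^ B
n5 = A | n4 = A | ((A ^ ((A | B) ^ A)) ^ B)
n8 = n1 ^ n5 = (A | B) ^ (A | ((A ^ ((A | B) ^ A)) ^ B))
At A=0, B=0: circuit gives 0, formula gives 1.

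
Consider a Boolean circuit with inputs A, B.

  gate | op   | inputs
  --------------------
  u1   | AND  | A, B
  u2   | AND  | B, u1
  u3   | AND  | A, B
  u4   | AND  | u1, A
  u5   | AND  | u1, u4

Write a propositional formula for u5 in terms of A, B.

(A AND B) AND ((A AND B) AND A)

u1 = A AND B
u4 = u1 AND A = (A AND B) AND A
u5 = u1 AND u4 = (A AND B) AND ((A AND B) AND A)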